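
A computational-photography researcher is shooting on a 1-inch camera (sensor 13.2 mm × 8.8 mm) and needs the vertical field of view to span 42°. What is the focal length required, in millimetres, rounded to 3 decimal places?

11.462 mm

From α = 2·arctan(h/2f) we get f = h / (2·tan(α/2)).
With h = 8.8 mm and α/2 = 21°, tan(α/2) ≈ 0.38386, so f ≈ 8.8 / 0.76773 ≈ 11.4624 mm.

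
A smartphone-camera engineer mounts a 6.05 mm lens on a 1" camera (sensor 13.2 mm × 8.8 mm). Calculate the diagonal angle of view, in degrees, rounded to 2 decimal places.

Sensor diagonal = √(13.2² + 8.8²) = √251.6800 ≈ 15.8644 mm.
Angle of view α = 2·arctan(d/2f) with d = 15.8644 mm and f = 6.05 mm.
d/2f = 1.31111; arctan(1.31111) ≈ 52.6668°, so α ≈ 105.3335°.

105.33°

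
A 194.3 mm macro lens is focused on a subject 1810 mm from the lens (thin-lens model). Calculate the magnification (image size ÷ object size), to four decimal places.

0.1203×

Thin lens: 1/f = 1/dₒ + 1/dᵢ → 1/dᵢ = 1/194.3 − 1/1810 = 0.0045942 mm⁻¹, so dᵢ ≈ 217.6660 mm.
Magnification m = dᵢ/dₒ = 217.6660/1810 ≈ 0.12026.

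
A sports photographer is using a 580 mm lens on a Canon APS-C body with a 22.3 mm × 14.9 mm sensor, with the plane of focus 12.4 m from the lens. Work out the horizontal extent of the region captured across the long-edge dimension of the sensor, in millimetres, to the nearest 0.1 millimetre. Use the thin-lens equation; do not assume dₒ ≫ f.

454.5 mm

dₒ: 12.4 m = 12400 mm.
Similar triangles through the lens centre give W/dₒ = w/dᵢ; with 1/f = 1/dₒ + 1/dᵢ this gives W = w·(dₒ − f)/f.
W = 22.3 mm × (12400 − 580) / 580 = 22.3 × 20.3793 ≈ 454.459 mm.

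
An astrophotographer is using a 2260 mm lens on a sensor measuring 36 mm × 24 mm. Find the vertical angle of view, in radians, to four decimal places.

Angle of view α = 2·arctan(h/2f) with h = 24 mm and f = 2260 mm.
h/2f = 0.00531; arctan(0.00531) ≈ 0.0053 rad, so α ≈ 0.0106 rad.

0.0106 rad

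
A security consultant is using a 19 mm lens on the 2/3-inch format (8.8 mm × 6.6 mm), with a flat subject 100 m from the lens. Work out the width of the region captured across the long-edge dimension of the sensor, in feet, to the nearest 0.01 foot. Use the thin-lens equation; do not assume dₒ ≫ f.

dₒ: 100 m = 100000 mm.
Similar triangles through the lens centre give W/dₒ = w/dᵢ; with 1/f = 1/dₒ + 1/dᵢ this gives W = w·(dₒ − f)/f.
W = 8.8 mm × (100000 − 19) / 19 = 8.8 × 5262.1579 ≈ 46306.989 mm = 46306.989/304.8 ft = 151.926 ft.

151.93 ft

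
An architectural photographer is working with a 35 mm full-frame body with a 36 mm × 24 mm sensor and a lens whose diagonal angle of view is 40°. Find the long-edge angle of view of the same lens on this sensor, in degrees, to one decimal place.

Sensor diagonal = √(36² + 24²) = √1872.0000 ≈ 43.2666 mm.
From the diagonal AOV: f = 43.2666 / (2·tan(20°)) = 43.2666 / 0.72794 ≈ 59.4370 mm.
Long-edge AOV = 2·arctan(36 / (2 × 59.4370)) = 2·arctan(0.30284) ≈ 33.6970°.

33.7°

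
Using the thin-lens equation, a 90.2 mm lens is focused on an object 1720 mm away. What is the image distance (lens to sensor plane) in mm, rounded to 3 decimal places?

1/dᵢ = 1/f − 1/dₒ = 1/90.2 − 1/1720 = 0.0105051 mm⁻¹.
dᵢ = 1/0.0105051 ≈ 95.1920 mm.

95.192 mm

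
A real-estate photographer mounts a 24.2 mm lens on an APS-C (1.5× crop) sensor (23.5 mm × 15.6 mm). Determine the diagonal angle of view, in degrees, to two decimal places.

Sensor diagonal = √(23.5² + 15.6²) = √795.6100 ≈ 28.2066 mm.
Angle of view α = 2·arctan(d/2f) with d = 28.2066 mm and f = 24.2 mm.
d/2f = 0.58278; arctan(0.58278) ≈ 30.2328°, so α ≈ 60.4656°.

60.47°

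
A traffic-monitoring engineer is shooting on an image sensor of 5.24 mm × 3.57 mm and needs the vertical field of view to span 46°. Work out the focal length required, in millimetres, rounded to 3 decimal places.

4.205 mm

From α = 2·arctan(h/2f) we get f = h / (2·tan(α/2)).
With h = 3.57 mm and α/2 = 23°, tan(α/2) ≈ 0.42447, so f ≈ 3.57 / 0.84895 ≈ 4.2052 mm.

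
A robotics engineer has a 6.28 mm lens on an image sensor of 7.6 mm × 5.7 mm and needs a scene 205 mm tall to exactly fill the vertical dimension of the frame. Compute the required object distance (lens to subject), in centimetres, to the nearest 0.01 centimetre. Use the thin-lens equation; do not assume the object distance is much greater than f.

Magnification m = h/W = dᵢ/dₒ; combined with 1/f = 1/dₒ + 1/dᵢ this gives dₒ = f·(1 + W/h).
dₒ = 6.28 mm × (1 + 205/5.7) = 6.28 × 36.9649 ≈ 232.140 mm = 23.214 cm.

23.21 cm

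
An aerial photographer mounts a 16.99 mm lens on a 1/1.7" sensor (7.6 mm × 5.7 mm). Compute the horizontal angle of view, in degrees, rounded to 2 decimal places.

Angle of view α = 2·arctan(w/2f) with w = 7.6 mm and f = 16.99 mm.
w/2f = 0.22366; arctan(0.22366) ≈ 12.6073°, so α ≈ 25.2147°.

25.21°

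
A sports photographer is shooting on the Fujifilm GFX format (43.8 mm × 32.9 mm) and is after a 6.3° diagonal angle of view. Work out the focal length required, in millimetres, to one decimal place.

497.7 mm

Sensor diagonal = √(43.8² + 32.9²) = √3000.8500 ≈ 54.7800 mm.
From α = 2·arctan(d/2f) we get f = d / (2·tan(α/2)).
With d = 54.7800 mm and α/2 = 3.15°, tan(α/2) ≈ 0.05503, so f ≈ 54.7800 / 0.11007 ≈ 497.6985 mm.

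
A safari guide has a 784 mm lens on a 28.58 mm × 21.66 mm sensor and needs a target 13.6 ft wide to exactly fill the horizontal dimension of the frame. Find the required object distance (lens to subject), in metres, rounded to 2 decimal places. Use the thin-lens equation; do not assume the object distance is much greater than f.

W: 13.6 ft × 304.8 mm/ft = 4145.28 mm.
Magnification m = w/W = dᵢ/dₒ; combined with 1/f = 1/dₒ + 1/dᵢ this gives dₒ = f·(1 + W/w).
dₒ = 784 mm × (1 + 4145.28/28.58) = 784 × 146.0413 ≈ 114496.366 mm = 114.496 m.

114.50 m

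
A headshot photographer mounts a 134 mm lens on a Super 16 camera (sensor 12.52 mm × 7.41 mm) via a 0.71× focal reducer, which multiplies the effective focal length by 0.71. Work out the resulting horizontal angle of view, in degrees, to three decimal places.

7.529°

Effective focal length f = 134 × 0.71 = 95.14 mm.
α = 2·arctan(12.52 / (2 × 95.14)) = 2·arctan(0.06580) ≈ 7.5290°.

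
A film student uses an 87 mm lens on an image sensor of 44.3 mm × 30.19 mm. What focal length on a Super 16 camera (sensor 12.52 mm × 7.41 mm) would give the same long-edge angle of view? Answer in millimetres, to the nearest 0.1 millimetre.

Equal angle of view means equal width/f ratio, so f₂ = f₁ · (width₂/width₁) = 87 × 12.52/44.3.
f₂ = 87 × 0.28262 ≈ 24.588 mm.

24.6 mm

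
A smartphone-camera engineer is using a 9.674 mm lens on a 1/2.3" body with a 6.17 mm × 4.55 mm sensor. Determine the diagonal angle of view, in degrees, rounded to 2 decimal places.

Sensor diagonal = √(6.17² + 4.55²) = √58.7714 ≈ 7.6663 mm.
Angle of view α = 2·arctan(d/2f) with d = 7.6663 mm and f = 9.674 mm.
d/2f = 0.39623; arctan(0.39623) ≈ 21.6149°, so α ≈ 43.2299°.

43.23°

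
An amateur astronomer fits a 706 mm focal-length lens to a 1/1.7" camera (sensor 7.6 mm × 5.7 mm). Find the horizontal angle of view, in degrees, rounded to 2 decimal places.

Angle of view α = 2·arctan(w/2f) with w = 7.6 mm and f = 706 mm.
w/2f = 0.00538; arctan(0.00538) ≈ 0.3084°, so α ≈ 0.6168°.

0.62°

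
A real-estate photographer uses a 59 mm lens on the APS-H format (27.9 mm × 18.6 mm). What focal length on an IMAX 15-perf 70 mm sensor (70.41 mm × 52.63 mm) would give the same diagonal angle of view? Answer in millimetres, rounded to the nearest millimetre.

155 mm

Sensor diagonal = √(27.9² + 18.6²) = √1124.3700 ≈ 33.5316 mm.
Sensor diagonal = √(70.41² + 52.63²) = √7727.4850 ≈ 87.9061 mm.
Equal angle of view means equal diagonal/f ratio, so f₂ = f₁ · (diagonal₂/diagonal₁) = 59 × 87.9061/33.5316.
f₂ = 59 × 2.62159 ≈ 154.674 mm.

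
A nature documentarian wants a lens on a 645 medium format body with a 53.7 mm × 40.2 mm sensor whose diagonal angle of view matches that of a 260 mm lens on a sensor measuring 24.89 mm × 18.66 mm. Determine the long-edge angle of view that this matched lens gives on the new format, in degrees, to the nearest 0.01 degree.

Sensor diagonal = √(24.89² + 18.66²) = √967.7077 ≈ 31.1080 mm.
Sensor diagonal = √(53.7² + 40.2²) = √4499.7300 ≈ 67.0800 mm.
Equal diagonal AOV ⇒ f₂ = f₁ · 67.0800/31.1080 = 260 × 2.15636 ≈ 560.6534 mm.
Long-edge AOV on the new format = 2·arctan(53.7 / (2 × 560.6534)) = 2·arctan(0.04789) ≈ 5.4837°.

5.48°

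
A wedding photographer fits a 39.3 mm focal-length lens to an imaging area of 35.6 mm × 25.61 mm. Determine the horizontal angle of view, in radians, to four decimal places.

Angle of view α = 2·arctan(w/2f) with w = 35.6 mm and f = 39.3 mm.
w/2f = 0.45293; arctan(0.45293) ≈ 0.4253 rad, so α ≈ 0.8506 rad.

0.8506 rad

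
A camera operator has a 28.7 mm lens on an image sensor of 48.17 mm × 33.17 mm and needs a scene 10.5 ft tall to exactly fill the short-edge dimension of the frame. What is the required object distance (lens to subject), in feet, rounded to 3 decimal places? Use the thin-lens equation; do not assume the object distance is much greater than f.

9.179 ft

W: 10.5 ft × 304.8 mm/ft = 3200.40 mm.
Magnification m = h/W = dᵢ/dₒ; combined with 1/f = 1/dₒ + 1/dᵢ this gives dₒ = f·(1 + W/h).
dₒ = 28.7 mm × (1 + 3200.4/33.17) = 28.7 × 97.4848 ≈ 2797.813 mm = 2797.813/304.8 ft = 9.17918 ft.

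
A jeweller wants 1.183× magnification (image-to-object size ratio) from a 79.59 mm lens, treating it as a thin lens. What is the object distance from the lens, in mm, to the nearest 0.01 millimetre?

146.87 mm

With m = dᵢ/dₒ and 1/f = 1/dₒ + 1/dᵢ, substituting dᵢ = m·dₒ gives 1/f = (1 + 1/m)/dₒ, hence dₒ = f·(1 + 1/m).
dₒ = 79.59 × (1 + 1/1.183) = 79.59 × 1.84531 ≈ 146.868 mm.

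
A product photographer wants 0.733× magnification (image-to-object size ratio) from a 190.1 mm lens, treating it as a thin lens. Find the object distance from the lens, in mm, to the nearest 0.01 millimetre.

449.45 mm

With m = dᵢ/dₒ and 1/f = 1/dₒ + 1/dᵢ, substituting dᵢ = m·dₒ gives 1/f = (1 + 1/m)/dₒ, hence dₒ = f·(1 + 1/m).
dₒ = 190.1 × (1 + 1/0.733) = 190.1 × 2.36426 ≈ 449.445 mm.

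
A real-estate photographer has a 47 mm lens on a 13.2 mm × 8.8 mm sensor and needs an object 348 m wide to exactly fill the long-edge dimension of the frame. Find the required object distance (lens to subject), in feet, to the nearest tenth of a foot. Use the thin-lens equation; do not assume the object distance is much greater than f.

W: 348 m = 348000 mm.
Magnification m = w/W = dᵢ/dₒ; combined with 1/f = 1/dₒ + 1/dᵢ this gives dₒ = f·(1 + W/w).
dₒ = 47 mm × (1 + 348000/13.2) = 47 × 26364.6364 ≈ 1239137.909 mm = 1239137.909/304.8 ft = 4065.41 ft.

4065.4 ft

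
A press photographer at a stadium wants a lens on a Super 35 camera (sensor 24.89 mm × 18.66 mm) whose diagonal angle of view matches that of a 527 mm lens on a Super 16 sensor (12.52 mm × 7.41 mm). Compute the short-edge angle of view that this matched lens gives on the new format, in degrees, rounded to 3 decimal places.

0.949°

Sensor diagonal = √(12.52² + 7.41²) = √211.6585 ≈ 14.5485 mm.
Sensor diagonal = √(24.89² + 18.66²) = √967.7077 ≈ 31.1080 mm.
Equal diagonal AOV ⇒ f₂ = f₁ · 31.1080/14.5485 = 527 × 2.13823 ≈ 1126.8468 mm.
Short-edge AOV on the new format = 2·arctan(18.66 / (2 × 1126.8468)) = 2·arctan(0.00828) ≈ 0.9488°.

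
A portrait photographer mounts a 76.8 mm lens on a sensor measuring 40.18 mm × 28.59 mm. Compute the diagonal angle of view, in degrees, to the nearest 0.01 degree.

35.60°

Sensor diagonal = √(40.18² + 28.59²) = √2431.8205 ≈ 49.3135 mm.
Angle of view α = 2·arctan(d/2f) with d = 49.3135 mm and f = 76.8 mm.
d/2f = 0.32105; arctan(0.32105) ≈ 17.7993°, so α ≈ 35.5986°.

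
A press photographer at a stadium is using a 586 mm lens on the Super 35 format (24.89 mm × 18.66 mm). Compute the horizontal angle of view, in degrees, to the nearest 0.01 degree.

Angle of view α = 2·arctan(w/2f) with w = 24.89 mm and f = 586 mm.
w/2f = 0.02124; arctan(0.02124) ≈ 1.2166°, so α ≈ 2.4332°.

2.43°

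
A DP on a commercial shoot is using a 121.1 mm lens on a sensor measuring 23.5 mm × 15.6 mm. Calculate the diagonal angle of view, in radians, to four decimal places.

0.2319 rad

Sensor diagonal = √(23.5² + 15.6²) = √795.6100 ≈ 28.2066 mm.
Angle of view α = 2·arctan(d/2f) with d = 28.2066 mm and f = 121.1 mm.
d/2f = 0.11646; arctan(0.11646) ≈ 0.1159 rad, so α ≈ 0.2319 rad.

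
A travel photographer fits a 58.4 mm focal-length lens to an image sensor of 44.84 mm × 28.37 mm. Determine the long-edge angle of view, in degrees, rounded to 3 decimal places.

Angle of view α = 2·arctan(w/2f) with w = 44.84 mm and f = 58.4 mm.
w/2f = 0.38390; arctan(0.38390) ≈ 21.0020°, so α ≈ 42.0040°.

42.004°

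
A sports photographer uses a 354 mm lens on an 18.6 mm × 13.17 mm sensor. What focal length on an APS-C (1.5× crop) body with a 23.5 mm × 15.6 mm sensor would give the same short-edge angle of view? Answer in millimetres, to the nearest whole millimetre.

419 mm

Equal angle of view means equal height/f ratio, so f₂ = f₁ · (height₂/height₁) = 354 × 15.6/13.17.
f₂ = 354 × 1.18451 ≈ 419.317 mm.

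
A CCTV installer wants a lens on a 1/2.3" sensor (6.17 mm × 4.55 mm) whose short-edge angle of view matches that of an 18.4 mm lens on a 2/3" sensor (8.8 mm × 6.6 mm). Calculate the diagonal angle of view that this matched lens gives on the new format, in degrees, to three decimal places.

33.628°

Equal short-edge AOV ⇒ f₂ = f₁ · 4.55/6.6 = 18.4 × 0.68939 ≈ 12.6848 mm.
Sensor diagonal = √(6.17² + 4.55²) = √58.7714 ≈ 7.6663 mm.
Diagonal AOV on the new format = 2·arctan(7.6663 / (2 × 12.6848)) = 2·arctan(0.30218) ≈ 33.6277°.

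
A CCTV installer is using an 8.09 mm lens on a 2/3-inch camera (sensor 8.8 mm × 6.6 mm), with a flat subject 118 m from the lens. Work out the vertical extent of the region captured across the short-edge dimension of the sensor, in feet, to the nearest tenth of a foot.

dₒ: 118 m = 118000 mm.
Similar triangles through the lens centre give W/dₒ = h/dᵢ; with 1/f = 1/dₒ + 1/dᵢ this gives W = h·(dₒ − f)/f.
W = 6.6 mm × (118000 − 8.09) / 8.09 = 6.6 × 14584.9085 ≈ 96260.396 mm = 96260.396/304.8 ft = 315.815 ft.

315.8 ft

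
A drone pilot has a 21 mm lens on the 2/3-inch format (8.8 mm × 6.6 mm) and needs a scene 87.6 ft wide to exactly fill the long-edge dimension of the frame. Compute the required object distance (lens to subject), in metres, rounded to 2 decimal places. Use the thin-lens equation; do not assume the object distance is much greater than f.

W: 87.6 ft × 304.8 mm/ft = 26700.48 mm.
Magnification m = w/W = dᵢ/dₒ; combined with 1/f = 1/dₒ + 1/dᵢ this gives dₒ = f·(1 + W/w).
dₒ = 21 mm × (1 + 26700.5/8.8) = 21 × 3035.1454 ≈ 63738.053 mm = 63.7381 m.

63.74 m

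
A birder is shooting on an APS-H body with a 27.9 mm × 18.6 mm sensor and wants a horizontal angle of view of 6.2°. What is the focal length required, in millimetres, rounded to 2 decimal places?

From α = 2·arctan(w/2f) we get f = w / (2·tan(α/2)).
With w = 27.9 mm and α/2 = 3.1°, tan(α/2) ≈ 0.05416, so f ≈ 27.9 / 0.10832 ≈ 257.5794 mm.

257.58 mm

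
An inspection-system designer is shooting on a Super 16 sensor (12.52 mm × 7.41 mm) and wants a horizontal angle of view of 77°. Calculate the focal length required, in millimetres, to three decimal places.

From α = 2·arctan(w/2f) we get f = w / (2·tan(α/2)).
With w = 12.52 mm and α/2 = 38.5°, tan(α/2) ≈ 0.79544, so f ≈ 12.52 / 1.59087 ≈ 7.8699 mm.

7.870 mm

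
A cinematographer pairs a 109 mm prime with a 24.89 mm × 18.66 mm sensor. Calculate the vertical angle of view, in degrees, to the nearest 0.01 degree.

9.78°

Angle of view α = 2·arctan(h/2f) with h = 18.66 mm and f = 109 mm.
h/2f = 0.08560; arctan(0.08560) ≈ 4.8924°, so α ≈ 9.7848°.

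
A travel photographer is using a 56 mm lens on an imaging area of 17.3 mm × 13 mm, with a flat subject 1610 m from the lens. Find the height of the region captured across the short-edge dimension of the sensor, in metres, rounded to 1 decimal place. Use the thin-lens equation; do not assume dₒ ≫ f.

373.7 m

dₒ: 1610 m = 1.61e+06 mm.
Similar triangles through the lens centre give W/dₒ = h/dᵢ; with 1/f = 1/dₒ + 1/dᵢ this gives W = h·(dₒ − f)/f.
W = 13 mm × (1.61e+06 − 56) / 56 = 13 × 28749.0000 ≈ 373737.000 mm = 373.737 m.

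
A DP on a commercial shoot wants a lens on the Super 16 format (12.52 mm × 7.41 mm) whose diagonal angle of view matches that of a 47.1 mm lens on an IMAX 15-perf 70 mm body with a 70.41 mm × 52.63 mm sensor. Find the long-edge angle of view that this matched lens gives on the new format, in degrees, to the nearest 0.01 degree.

77.53°

Sensor diagonal = √(70.41² + 52.63²) = √7727.4850 ≈ 87.9061 mm.
Sensor diagonal = √(12.52² + 7.41²) = √211.6585 ≈ 14.5485 mm.
Equal diagonal AOV ⇒ f₂ = f₁ · 14.5485/87.9061 = 47.1 × 0.16550 ≈ 7.7951 mm.
Long-edge AOV on the new format = 2·arctan(12.52 / (2 × 7.7951)) = 2·arctan(0.80307) ≈ 77.5340°.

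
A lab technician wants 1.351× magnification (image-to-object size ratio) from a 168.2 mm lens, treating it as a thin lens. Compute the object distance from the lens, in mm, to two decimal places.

With m = dᵢ/dₒ and 1/f = 1/dₒ + 1/dᵢ, substituting dᵢ = m·dₒ gives 1/f = (1 + 1/m)/dₒ, hence dₒ = f·(1 + 1/m).
dₒ = 168.2 × (1 + 1/1.351) = 168.2 × 1.74019 ≈ 292.700 mm.

292.70 mm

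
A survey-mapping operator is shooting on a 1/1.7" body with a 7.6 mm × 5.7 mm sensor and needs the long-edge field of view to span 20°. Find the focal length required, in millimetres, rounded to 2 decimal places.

From α = 2·arctan(w/2f) we get f = w / (2·tan(α/2)).
With w = 7.6 mm and α/2 = 10°, tan(α/2) ≈ 0.17633, so f ≈ 7.6 / 0.35265 ≈ 21.5509 mm.

21.55 mm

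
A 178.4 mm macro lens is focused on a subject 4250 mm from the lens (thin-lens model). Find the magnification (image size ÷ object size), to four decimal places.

Thin lens: 1/f = 1/dₒ + 1/dᵢ → 1/dᵢ = 1/178.4 − 1/4250 = 0.0053701 mm⁻¹, so dᵢ ≈ 186.2167 mm.
Magnification m = dᵢ/dₒ = 186.2167/4250 ≈ 0.04382.

0.0438×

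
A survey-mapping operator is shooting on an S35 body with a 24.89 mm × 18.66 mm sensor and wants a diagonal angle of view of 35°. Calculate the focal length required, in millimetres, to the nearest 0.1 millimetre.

49.3 mm

Sensor diagonal = √(24.89² + 18.66²) = √967.7077 ≈ 31.1080 mm.
From α = 2·arctan(d/2f) we get f = d / (2·tan(α/2)).
With d = 31.1080 mm and α/2 = 17.5°, tan(α/2) ≈ 0.31530, so f ≈ 31.1080 / 0.63060 ≈ 49.3310 mm.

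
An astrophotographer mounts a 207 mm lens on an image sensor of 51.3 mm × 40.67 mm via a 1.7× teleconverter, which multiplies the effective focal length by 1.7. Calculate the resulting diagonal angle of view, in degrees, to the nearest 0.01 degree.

10.63°

Effective focal length f = 207 × 1.7 = 351.9 mm.
Sensor diagonal = √(51.3² + 40.67²) = √4285.7389 ≈ 65.4656 mm.
α = 2·arctan(65.466 / (2 × 351.9)) = 2·arctan(0.09302) ≈ 10.6284°.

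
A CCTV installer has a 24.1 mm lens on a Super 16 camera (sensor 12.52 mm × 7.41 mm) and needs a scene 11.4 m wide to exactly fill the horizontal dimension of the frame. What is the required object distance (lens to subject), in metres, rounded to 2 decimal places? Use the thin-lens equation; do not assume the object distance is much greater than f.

21.97 m

W: 11.4 m = 11400 mm.
Magnification m = w/W = dᵢ/dₒ; combined with 1/f = 1/dₒ + 1/dᵢ this gives dₒ = f·(1 + W/w).
dₒ = 24.1 mm × (1 + 11400/12.52) = 24.1 × 911.5431 ≈ 21968.189 mm = 21.9682 m.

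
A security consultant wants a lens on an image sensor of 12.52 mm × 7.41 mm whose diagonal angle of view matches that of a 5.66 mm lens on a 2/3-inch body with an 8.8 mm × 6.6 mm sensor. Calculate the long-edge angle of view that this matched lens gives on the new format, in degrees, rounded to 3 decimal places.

Sensor diagonal = √(8.8² + 6.6²) = √121.0000 ≈ 11.0000 mm.
Sensor diagonal = √(12.52² + 7.41²) = √211.6585 ≈ 14.5485 mm.
Equal diagonal AOV ⇒ f₂ = f₁ · 14.5485/11.0000 = 5.66 × 1.32259 ≈ 7.4859 mm.
Long-edge AOV on the new format = 2·arctan(12.52 / (2 × 7.4859)) = 2·arctan(0.83624) ≈ 79.8077°.

79.808°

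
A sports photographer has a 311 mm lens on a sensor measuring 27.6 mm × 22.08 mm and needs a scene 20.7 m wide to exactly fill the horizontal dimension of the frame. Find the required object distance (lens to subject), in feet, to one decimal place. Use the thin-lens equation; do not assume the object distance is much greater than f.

766.3 ft

W: 20.7 m = 20700 mm.
Magnification m = w/W = dᵢ/dₒ; combined with 1/f = 1/dₒ + 1/dᵢ this gives dₒ = f·(1 + W/w).
dₒ = 311 mm × (1 + 20700/27.6) = 311 × 751.0000 ≈ 233561.000 mm = 233561.000/304.8 ft = 766.276 ft.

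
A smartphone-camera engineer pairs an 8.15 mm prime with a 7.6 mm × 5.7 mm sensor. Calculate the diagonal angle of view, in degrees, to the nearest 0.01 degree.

60.47°

Sensor diagonal = √(7.6² + 5.7²) = √90.2500 ≈ 9.5000 mm.
Angle of view α = 2·arctan(d/2f) with d = 9.5000 mm and f = 8.15 mm.
d/2f = 0.58282; arctan(0.58282) ≈ 30.2346°, so α ≈ 60.4692°.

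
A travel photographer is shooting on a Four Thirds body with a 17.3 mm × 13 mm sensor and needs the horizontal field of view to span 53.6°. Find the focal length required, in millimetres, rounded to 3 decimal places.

From α = 2·arctan(w/2f) we get f = w / (2·tan(α/2)).
With w = 17.3 mm and α/2 = 26.8°, tan(α/2) ≈ 0.50514, so f ≈ 17.3 / 1.01027 ≈ 17.1241 mm.

17.124 mm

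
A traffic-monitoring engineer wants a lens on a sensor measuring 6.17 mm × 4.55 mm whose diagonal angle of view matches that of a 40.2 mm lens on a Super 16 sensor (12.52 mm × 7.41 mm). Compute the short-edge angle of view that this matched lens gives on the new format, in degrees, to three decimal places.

Sensor diagonal = √(12.52² + 7.41²) = √211.6585 ≈ 14.5485 mm.
Sensor diagonal = √(6.17² + 4.55²) = √58.7714 ≈ 7.6663 mm.
Equal diagonal AOV ⇒ f₂ = f₁ · 7.6663/14.5485 = 40.2 × 0.52694 ≈ 21.1832 mm.
Short-edge AOV on the new format = 2·arctan(4.55 / (2 × 21.1832)) = 2·arctan(0.10740) ≈ 12.2597°.

12.260°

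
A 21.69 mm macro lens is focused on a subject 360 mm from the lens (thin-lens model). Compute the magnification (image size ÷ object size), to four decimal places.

Thin lens: 1/f = 1/dₒ + 1/dᵢ → 1/dᵢ = 1/21.69 − 1/360 = 0.0433264 mm⁻¹, so dᵢ ≈ 23.0806 mm.
Magnification m = dᵢ/dₒ = 23.0806/360 ≈ 0.06411.

0.0641×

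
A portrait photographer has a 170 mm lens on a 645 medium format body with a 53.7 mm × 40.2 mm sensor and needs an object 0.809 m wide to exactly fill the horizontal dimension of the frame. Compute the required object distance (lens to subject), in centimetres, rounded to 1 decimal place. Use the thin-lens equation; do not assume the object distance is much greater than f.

273.1 cm

W: 0.809 m = 809 mm.
Magnification m = w/W = dᵢ/dₒ; combined with 1/f = 1/dₒ + 1/dᵢ this gives dₒ = f·(1 + W/w).
dₒ = 170 mm × (1 + 809/53.7) = 170 × 16.0652 ≈ 2731.080 mm = 273.108 cm.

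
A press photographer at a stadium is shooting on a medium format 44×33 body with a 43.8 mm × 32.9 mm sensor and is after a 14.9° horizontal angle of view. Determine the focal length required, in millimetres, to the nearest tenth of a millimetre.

167.5 mm

From α = 2·arctan(w/2f) we get f = w / (2·tan(α/2)).
With w = 43.8 mm and α/2 = 7.45°, tan(α/2) ≈ 0.13076, so f ≈ 43.8 / 0.26153 ≈ 167.4763 mm.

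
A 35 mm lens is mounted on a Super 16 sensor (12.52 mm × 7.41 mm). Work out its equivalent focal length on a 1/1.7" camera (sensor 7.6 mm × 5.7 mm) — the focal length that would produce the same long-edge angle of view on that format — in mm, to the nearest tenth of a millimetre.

21.2 mm

Equal angle of view means equal width/f ratio, so f₂ = f₁ · (width₂/width₁) = 35 × 7.6/12.52.
f₂ = 35 × 0.60703 ≈ 21.246 mm.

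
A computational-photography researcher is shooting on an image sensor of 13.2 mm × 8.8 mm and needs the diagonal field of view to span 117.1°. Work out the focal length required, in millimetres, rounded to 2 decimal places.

Sensor diagonal = √(13.2² + 8.8²) = √251.6800 ≈ 15.8644 mm.
From α = 2·arctan(d/2f) we get f = d / (2·tan(α/2)).
With d = 15.8644 mm and α/2 = 58.55°, tan(α/2) ≈ 1.63505, so f ≈ 15.8644 / 3.27011 ≈ 4.8513 mm.

4.85 mm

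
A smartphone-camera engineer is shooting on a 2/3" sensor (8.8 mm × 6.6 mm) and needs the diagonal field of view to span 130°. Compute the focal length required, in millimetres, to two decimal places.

2.56 mm

Sensor diagonal = √(8.8² + 6.6²) = √121.0000 ≈ 11.0000 mm.
From α = 2·arctan(d/2f) we get f = d / (2·tan(α/2)).
With d = 11.0000 mm and α/2 = 65°, tan(α/2) ≈ 2.14451, so f ≈ 11.0000 / 4.28901 ≈ 2.5647 mm.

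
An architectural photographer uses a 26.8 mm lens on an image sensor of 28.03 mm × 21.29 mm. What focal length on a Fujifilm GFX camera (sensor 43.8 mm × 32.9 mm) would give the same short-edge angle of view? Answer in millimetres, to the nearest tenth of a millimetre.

Equal angle of view means equal height/f ratio, so f₂ = f₁ · (height₂/height₁) = 26.8 × 32.9/21.29.
f₂ = 26.8 × 1.54533 ≈ 41.415 mm.

41.4 mm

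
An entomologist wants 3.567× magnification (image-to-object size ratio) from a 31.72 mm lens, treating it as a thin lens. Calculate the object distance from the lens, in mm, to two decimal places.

With m = dᵢ/dₒ and 1/f = 1/dₒ + 1/dᵢ, substituting dᵢ = m·dₒ gives 1/f = (1 + 1/m)/dₒ, hence dₒ = f·(1 + 1/m).
dₒ = 31.72 × (1 + 1/3.567) = 31.72 × 1.28035 ≈ 40.613 mm.

40.61 mm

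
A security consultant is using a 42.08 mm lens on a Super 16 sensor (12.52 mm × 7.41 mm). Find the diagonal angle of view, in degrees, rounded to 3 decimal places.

Sensor diagonal = √(12.52² + 7.41²) = √211.6585 ≈ 14.5485 mm.
Angle of view α = 2·arctan(d/2f) with d = 14.5485 mm and f = 42.08 mm.
d/2f = 0.17287; arctan(0.17287) ≈ 9.8076°, so α ≈ 19.6152°.

19.615°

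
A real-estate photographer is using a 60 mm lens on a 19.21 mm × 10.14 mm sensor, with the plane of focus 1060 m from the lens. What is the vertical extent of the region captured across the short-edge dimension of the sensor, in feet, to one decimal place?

dₒ: 1060 m = 1.06e+06 mm.
Similar triangles through the lens centre give W/dₒ = h/dᵢ; with 1/f = 1/dₒ + 1/dᵢ this gives W = h·(dₒ − f)/f.
W = 10.14 mm × (1.06e+06 − 60) / 60 = 10.14 × 17665.6667 ≈ 179129.860 mm = 179129.860/304.8 ft = 587.696 ft.

587.7 ft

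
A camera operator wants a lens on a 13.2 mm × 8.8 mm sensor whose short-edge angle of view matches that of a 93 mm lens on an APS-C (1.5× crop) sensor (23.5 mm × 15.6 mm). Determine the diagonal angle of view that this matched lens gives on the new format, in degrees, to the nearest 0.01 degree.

Equal short-edge AOV ⇒ f₂ = f₁ · 8.8/15.6 = 93 × 0.56410 ≈ 52.4615 mm.
Sensor diagonal = √(13.2² + 8.8²) = √251.6800 ≈ 15.8644 mm.
Diagonal AOV on the new format = 2·arctan(15.8644 / (2 × 52.4615)) = 2·arctan(0.15120) ≈ 17.1961°.

17.20°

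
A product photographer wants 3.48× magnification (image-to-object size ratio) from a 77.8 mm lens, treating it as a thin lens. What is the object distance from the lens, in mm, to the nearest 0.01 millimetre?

With m = dᵢ/dₒ and 1/f = 1/dₒ + 1/dᵢ, substituting dᵢ = m·dₒ gives 1/f = (1 + 1/m)/dₒ, hence dₒ = f·(1 + 1/m).
dₒ = 77.8 × (1 + 1/3.48) = 77.8 × 1.28736 ≈ 100.156 mm.

100.16 mm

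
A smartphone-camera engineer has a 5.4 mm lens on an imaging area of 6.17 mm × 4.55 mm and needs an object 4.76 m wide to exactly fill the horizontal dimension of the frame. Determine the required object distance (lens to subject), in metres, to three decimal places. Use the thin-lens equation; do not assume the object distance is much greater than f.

4.171 m

W: 4.76 m = 4760 mm.
Magnification m = w/W = dᵢ/dₒ; combined with 1/f = 1/dₒ + 1/dᵢ this gives dₒ = f·(1 + W/w).
dₒ = 5.4 mm × (1 + 4760/6.17) = 5.4 × 772.4749 ≈ 4171.364 mm = 4.17136 m.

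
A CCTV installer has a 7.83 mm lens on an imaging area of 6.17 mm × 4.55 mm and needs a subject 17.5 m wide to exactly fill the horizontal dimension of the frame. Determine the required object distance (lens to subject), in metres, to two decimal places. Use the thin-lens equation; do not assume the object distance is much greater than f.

22.22 m

W: 17.5 m = 17500 mm.
Magnification m = w/W = dᵢ/dₒ; combined with 1/f = 1/dₒ + 1/dᵢ this gives dₒ = f·(1 + W/w).
dₒ = 7.83 mm × (1 + 17500/6.17) = 7.83 × 2837.3047 ≈ 22216.096 mm = 22.2161 m.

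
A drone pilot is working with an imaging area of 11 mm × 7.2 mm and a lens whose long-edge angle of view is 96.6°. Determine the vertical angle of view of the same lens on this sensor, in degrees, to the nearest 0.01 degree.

72.61°

From the long-edge AOV: f = 11 / (2·tan(48.3°)) = 11 / 2.24475 ≈ 4.9003 mm.
Vertical AOV = 2·arctan(7.2 / (2 × 4.9003)) = 2·arctan(0.73465) ≈ 72.6054°.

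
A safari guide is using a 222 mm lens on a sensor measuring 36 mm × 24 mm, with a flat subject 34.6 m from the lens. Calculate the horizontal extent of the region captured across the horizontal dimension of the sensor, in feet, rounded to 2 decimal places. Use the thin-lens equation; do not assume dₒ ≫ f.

18.29 ft

dₒ: 34.6 m = 34600 mm.
Similar triangles through the lens centre give W/dₒ = w/dᵢ; with 1/f = 1/dₒ + 1/dᵢ this gives W = w·(dₒ − f)/f.
W = 36 mm × (34600 − 222) / 222 = 36 × 154.8559 ≈ 5574.811 mm = 5574.811/304.8 ft = 18.2901 ft.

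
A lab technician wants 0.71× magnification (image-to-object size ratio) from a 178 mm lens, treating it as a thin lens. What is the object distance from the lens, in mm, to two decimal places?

With m = dᵢ/dₒ and 1/f = 1/dₒ + 1/dᵢ, substituting dᵢ = m·dₒ gives 1/f = (1 + 1/m)/dₒ, hence dₒ = f·(1 + 1/m).
dₒ = 178 × (1 + 1/0.71) = 178 × 2.40845 ≈ 428.704 mm.

428.70 mm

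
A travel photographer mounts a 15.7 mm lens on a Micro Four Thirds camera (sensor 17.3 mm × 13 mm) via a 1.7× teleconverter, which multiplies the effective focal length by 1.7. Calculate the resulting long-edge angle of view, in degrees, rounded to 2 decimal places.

35.91°

Effective focal length f = 15.7 × 1.7 = 26.69 mm.
α = 2·arctan(17.3 / (2 × 26.69)) = 2·arctan(0.32409) ≈ 35.9141°.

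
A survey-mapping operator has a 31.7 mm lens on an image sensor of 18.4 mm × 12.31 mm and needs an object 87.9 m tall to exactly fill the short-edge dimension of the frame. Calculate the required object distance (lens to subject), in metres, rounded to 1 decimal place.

W: 87.9 m = 87900 mm.
Magnification m = h/W = dᵢ/dₒ; combined with 1/f = 1/dₒ + 1/dᵢ this gives dₒ = f·(1 + W/h).
dₒ = 31.7 mm × (1 + 87900/12.31) = 31.7 × 7141.5361 ≈ 226386.696 mm = 226.387 m.

226.4 m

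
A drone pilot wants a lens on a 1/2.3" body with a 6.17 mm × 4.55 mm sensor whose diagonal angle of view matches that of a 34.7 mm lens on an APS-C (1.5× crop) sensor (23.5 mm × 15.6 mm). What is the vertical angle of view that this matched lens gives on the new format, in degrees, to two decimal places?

27.12°

Sensor diagonal = √(23.5² + 15.6²) = √795.6100 ≈ 28.2066 mm.
Sensor diagonal = √(6.17² + 4.55²) = √58.7714 ≈ 7.6663 mm.
Equal diagonal AOV ⇒ f₂ = f₁ · 7.6663/28.2066 = 34.7 × 0.27179 ≈ 9.4311 mm.
Vertical AOV on the new format = 2·arctan(4.55 / (2 × 9.4311)) = 2·arctan(0.24122) ≈ 27.1240°.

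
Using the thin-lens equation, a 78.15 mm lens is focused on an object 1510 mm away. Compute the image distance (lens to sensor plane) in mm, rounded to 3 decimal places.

1/dᵢ = 1/f − 1/dₒ = 1/78.15 − 1/1510 = 0.0121337 mm⁻¹.
dᵢ = 1/0.0121337 ≈ 82.4154 mm.

82.415 mm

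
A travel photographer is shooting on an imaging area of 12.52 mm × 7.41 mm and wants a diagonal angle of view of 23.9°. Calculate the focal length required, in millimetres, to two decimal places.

34.37 mm

Sensor diagonal = √(12.52² + 7.41²) = √211.6585 ≈ 14.5485 mm.
From α = 2·arctan(d/2f) we get f = d / (2·tan(α/2)).
With d = 14.5485 mm and α/2 = 11.95°, tan(α/2) ≈ 0.21164, so f ≈ 14.5485 / 0.42329 ≈ 34.3701 mm.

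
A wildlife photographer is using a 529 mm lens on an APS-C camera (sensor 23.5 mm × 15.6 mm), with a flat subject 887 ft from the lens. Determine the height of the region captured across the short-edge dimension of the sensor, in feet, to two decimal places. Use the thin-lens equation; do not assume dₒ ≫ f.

26.11 ft

dₒ: 887 ft × 304.8 mm/ft = 270357.59 mm.
Similar triangles through the lens centre give W/dₒ = h/dᵢ; with 1/f = 1/dₒ + 1/dᵢ this gives W = h·(dₒ − f)/f.
W = 15.6 mm × (270358 − 529) / 529 = 15.6 × 510.0730 ≈ 7957.138 mm = 7957.138/304.8 ft = 26.1061 ft.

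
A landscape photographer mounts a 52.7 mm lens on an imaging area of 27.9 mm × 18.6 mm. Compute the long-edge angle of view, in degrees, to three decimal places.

29.653°

Angle of view α = 2·arctan(w/2f) with w = 27.9 mm and f = 52.7 mm.
w/2f = 0.26471; arctan(0.26471) ≈ 14.8265°, so α ≈ 29.6530°.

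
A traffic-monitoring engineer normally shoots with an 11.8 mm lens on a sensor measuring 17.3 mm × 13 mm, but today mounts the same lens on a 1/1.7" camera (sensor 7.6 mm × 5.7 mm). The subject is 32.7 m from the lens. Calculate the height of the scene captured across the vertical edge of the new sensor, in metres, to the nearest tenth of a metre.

The focal length stays 11.8 mm; the relevant sensor dimension is now h = 5.7 mm. Object distance dₒ = 32.7 m = 32700 mm.
Thin-lens field height W = h·(dₒ − f)/f = 5.7 × (32700 − 11.8)/11.8 ≈ 15790.063 mm = 15.7901 m.

15.8 m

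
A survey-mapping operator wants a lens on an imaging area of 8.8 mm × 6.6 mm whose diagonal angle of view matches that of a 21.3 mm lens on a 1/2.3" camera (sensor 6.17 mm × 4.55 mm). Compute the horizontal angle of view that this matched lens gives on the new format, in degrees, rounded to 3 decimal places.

Sensor diagonal = √(6.17² + 4.55²) = √58.7714 ≈ 7.6663 mm.
Sensor diagonal = √(8.8² + 6.6²) = √121.0000 ≈ 11.0000 mm.
Equal diagonal AOV ⇒ f₂ = f₁ · 11.0000/7.6663 = 21.3 × 1.43486 ≈ 30.5625 mm.
Horizontal AOV on the new format = 2·arctan(8.8 / (2 × 30.5625)) = 2·arctan(0.14397) ≈ 16.3848°.

16.385°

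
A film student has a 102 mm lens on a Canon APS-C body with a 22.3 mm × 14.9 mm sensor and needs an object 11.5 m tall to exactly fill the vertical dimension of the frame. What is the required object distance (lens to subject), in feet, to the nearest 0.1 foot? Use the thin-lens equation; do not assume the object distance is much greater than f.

W: 11.5 m = 11500 mm.
Magnification m = h/W = dᵢ/dₒ; combined with 1/f = 1/dₒ + 1/dᵢ this gives dₒ = f·(1 + W/h).
dₒ = 102 mm × (1 + 11500/14.9) = 102 × 772.8121 ≈ 78826.832 mm = 78826.832/304.8 ft = 258.618 ft.

258.6 ft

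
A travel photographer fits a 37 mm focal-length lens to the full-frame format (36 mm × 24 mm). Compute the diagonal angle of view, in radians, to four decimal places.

Sensor diagonal = √(36² + 24²) = √1872.0000 ≈ 43.2666 mm.
Angle of view α = 2·arctan(d/2f) with d = 43.2666 mm and f = 37 mm.
d/2f = 0.58468; arctan(0.58468) ≈ 0.5291 rad, so α ≈ 1.0582 rad.

1.0582 rad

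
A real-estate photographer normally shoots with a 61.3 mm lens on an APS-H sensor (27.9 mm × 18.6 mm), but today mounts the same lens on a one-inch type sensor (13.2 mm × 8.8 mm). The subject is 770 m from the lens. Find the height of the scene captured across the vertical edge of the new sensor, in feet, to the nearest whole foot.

363 ft

The focal length stays 61.3 mm; the relevant sensor dimension is now h = 8.8 mm. Object distance dₒ = 770 m = 770000 mm.
Thin-lens field height W = h·(dₒ − f)/f = 8.8 × (770000 − 61.3)/61.3 ≈ 110529.536 mm = 110529.536/304.8 ft = 362.63 ft.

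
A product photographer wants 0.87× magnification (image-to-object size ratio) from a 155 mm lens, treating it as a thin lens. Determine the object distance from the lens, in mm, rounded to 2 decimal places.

333.16 mm

With m = dᵢ/dₒ and 1/f = 1/dₒ + 1/dᵢ, substituting dᵢ = m·dₒ gives 1/f = (1 + 1/m)/dₒ, hence dₒ = f·(1 + 1/m).
dₒ = 155 × (1 + 1/0.87) = 155 × 2.14943 ≈ 333.161 mm.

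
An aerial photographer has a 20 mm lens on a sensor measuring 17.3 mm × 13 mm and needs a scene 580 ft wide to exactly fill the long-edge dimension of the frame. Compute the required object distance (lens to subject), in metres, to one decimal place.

204.4 m

W: 580 ft × 304.8 mm/ft = 176783.99 mm.
Magnification m = w/W = dᵢ/dₒ; combined with 1/f = 1/dₒ + 1/dᵢ this gives dₒ = f·(1 + W/w).
dₒ = 20 mm × (1 + 176784/17.3) = 20 × 10219.7280 ≈ 204394.560 mm = 204.395 m.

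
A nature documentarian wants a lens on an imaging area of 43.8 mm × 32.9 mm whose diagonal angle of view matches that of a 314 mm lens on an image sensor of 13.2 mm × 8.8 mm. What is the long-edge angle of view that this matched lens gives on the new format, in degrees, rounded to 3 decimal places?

2.314°

Sensor diagonal = √(13.2² + 8.8²) = √251.6800 ≈ 15.8644 mm.
Sensor diagonal = √(43.8² + 32.9²) = √3000.8500 ≈ 54.7800 mm.
Equal diagonal AOV ⇒ f₂ = f₁ · 54.7800/15.8644 = 314 × 3.45301 ≈ 1084.2450 mm.
Long-edge AOV on the new format = 2·arctan(43.8 / (2 × 1084.2450)) = 2·arctan(0.02020) ≈ 2.3142°.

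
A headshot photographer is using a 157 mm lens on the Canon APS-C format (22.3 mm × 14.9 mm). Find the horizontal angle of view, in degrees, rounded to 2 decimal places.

8.12°

Angle of view α = 2·arctan(w/2f) with w = 22.3 mm and f = 157 mm.
w/2f = 0.07102; arctan(0.07102) ≈ 4.0623°, so α ≈ 8.1245°.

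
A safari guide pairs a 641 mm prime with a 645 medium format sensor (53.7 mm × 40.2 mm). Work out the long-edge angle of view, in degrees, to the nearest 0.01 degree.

4.80°

Angle of view α = 2·arctan(w/2f) with w = 53.7 mm and f = 641 mm.
w/2f = 0.04189; arctan(0.04189) ≈ 2.3986°, so α ≈ 4.7972°.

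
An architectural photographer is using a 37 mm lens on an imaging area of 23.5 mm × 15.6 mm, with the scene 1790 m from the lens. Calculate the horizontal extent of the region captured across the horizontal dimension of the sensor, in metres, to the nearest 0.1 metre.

1136.9 m

dₒ: 1790 m = 1.79e+06 mm.
Similar triangles through the lens centre give W/dₒ = w/dᵢ; with 1/f = 1/dₒ + 1/dᵢ this gives W = w·(dₒ − f)/f.
W = 23.5 mm × (1.79e+06 − 37) / 37 = 23.5 × 48377.3784 ≈ 1136868.392 mm = 1136.87 m.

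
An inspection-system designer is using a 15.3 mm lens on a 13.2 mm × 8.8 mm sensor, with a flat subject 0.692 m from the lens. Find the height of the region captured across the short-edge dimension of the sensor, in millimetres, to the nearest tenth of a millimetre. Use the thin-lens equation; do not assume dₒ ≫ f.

389.2 mm

dₒ: 0.692 m = 692 mm.
Similar triangles through the lens centre give W/dₒ = h/dᵢ; with 1/f = 1/dₒ + 1/dᵢ this gives W = h·(dₒ − f)/f.
W = 8.8 mm × (692 − 15.3) / 15.3 = 8.8 × 44.2288 ≈ 389.213 mm.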